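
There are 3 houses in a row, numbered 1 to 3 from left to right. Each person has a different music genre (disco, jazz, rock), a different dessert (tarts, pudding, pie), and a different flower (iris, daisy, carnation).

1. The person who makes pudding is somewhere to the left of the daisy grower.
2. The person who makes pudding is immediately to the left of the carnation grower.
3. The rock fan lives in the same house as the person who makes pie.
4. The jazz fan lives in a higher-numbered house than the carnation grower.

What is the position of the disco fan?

Clue 4: the jazz fan is in house 3.
The carnation grower is in house 2 (clue 4).
So house 1 gets iris for flower.
So house 3 gets daisy for flower.
Clue 2 places the person who makes pudding in house 1.
House 2 dessert: only pie fits.
House 3's dessert must be tarts (nothing else left).
Clue 3 places the rock fan in house 2.
That leaves disco as the music genre for house 1.
So: house 1 = disco/pudding/iris, house 2 = rock/pie/carnation, house 3 = jazz/tarts/daisy.

1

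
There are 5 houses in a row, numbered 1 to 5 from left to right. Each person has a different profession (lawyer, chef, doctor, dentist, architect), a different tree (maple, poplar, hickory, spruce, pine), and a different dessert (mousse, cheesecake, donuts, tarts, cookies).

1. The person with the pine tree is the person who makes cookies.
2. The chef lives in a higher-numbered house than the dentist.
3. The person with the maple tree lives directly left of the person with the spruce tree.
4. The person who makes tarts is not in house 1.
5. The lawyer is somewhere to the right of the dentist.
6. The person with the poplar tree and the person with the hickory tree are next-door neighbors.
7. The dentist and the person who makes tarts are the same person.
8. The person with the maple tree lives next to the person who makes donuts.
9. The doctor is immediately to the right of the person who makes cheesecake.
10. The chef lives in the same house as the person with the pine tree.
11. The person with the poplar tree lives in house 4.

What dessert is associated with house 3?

tarts

Clue 11: the person with the poplar tree is in house 4.
The only profession still possible for house 1 is architect.
House 1's tree must be maple (nothing else left).
House 2's tree must be spruce (nothing else left).
By clue 8, the person who makes donuts is in house 2.
So house 2 gets doctor for profession.
Clue 2: the chef is in house 5.
Clue 9: the person who makes cheesecake is in house 1.
From clue 10, the person with the pine tree must be in house 5.
House 3's profession must be dentist (nothing else left).
That leaves lawyer as the profession for house 4.
That leaves hickory as the tree for house 3.
From clue 1, the person who makes cookies must be in house 5.
From clue 7, the person who makes tarts must be in house 3.
House 4 dessert: only mousse fits.
So: house 1 = architect/maple/cheesecake, house 2 = doctor/spruce/donuts, house 3 = dentist/hickory/tarts, house 4 = lawyer/poplar/mousse, house 5 = chef/pine/cookies.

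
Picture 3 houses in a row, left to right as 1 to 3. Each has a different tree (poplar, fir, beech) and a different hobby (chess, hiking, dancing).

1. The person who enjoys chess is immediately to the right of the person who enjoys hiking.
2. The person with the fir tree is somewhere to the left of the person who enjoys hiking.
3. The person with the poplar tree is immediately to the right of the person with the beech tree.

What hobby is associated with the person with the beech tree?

By clue 2, the person with the fir tree is in house 1.
By clue 2, the person who enjoys hiking is in house 2.
House 2's tree must be beech (nothing else left).
That leaves poplar as the tree for house 3.
So house 1 gets dancing for hobby.
House 3 hobby: only chess fits.
So: house 1 = fir/dancing, house 2 = beech/hiking, house 3 = poplar/chess.

hiking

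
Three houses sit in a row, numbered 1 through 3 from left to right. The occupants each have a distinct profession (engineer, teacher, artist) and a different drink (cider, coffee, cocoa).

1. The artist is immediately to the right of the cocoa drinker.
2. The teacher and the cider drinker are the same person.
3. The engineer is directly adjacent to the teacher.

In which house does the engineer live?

2

The artist is narrowed to house 2 or 3; consider each.
Placing it in house 2 leads to a contradiction, so it's in house 3.
From clue 1, the cocoa drinker must be in house 2.
The teacher is in house 1 (clue 2).
Clue 2 places the cider drinker in house 1.
Clue 3: the engineer is in house 2.
House 3 drink: only coffee fits.
So: house 1 = teacher/cider, house 2 = engineer/cocoa, house 3 = artist/coffee.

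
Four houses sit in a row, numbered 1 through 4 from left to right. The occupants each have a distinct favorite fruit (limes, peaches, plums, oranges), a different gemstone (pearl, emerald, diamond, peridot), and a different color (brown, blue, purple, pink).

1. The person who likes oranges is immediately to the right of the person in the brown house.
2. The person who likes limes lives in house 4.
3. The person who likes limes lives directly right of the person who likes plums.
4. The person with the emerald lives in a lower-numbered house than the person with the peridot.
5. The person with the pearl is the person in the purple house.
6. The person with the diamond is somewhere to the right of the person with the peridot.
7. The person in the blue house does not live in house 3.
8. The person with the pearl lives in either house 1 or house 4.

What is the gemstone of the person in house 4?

pearl

By clue 2, the person who likes limes is in house 4.
The person who likes plums is in house 3 (clue 3).
So house 1 gets peaches for favorite fruit.
House 2's favorite fruit must be oranges (nothing else left).
By clue 1, the person in the brown house is in house 1.
House 3's color must be pink (nothing else left).
House 4's color must be purple (nothing else left).
Clue 5 places the person with the pearl in house 4.
That leaves emerald as the gemstone for house 1.
That leaves peridot as the gemstone for house 2.
So house 3 gets diamond for gemstone.
That leaves blue as the color for house 2.
So: house 1 = peaches/emerald/brown, house 2 = oranges/peridot/blue, house 3 = plums/diamond/pink, house 4 = limes/pearl/purple.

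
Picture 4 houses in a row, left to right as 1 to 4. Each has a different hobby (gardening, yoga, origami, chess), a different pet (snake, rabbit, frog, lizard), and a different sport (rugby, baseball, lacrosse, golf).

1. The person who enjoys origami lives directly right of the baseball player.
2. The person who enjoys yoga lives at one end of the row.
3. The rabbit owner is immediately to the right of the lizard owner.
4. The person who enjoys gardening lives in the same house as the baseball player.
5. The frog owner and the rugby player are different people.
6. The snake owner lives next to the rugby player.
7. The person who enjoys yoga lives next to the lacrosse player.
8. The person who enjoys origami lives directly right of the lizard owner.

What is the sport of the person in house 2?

The person who enjoys yoga is narrowed to house 1 or 4; consider each.
Placing it in house 1 leads to a contradiction, so it's in house 4.
The lacrosse player is in house 3 (clue 7).
That leaves frog as the pet for house 4.
The only sport still possible for house 4 is golf.
The person who enjoys gardening is narrowed to house 1 or 2; consider each.
Placing it in house 2 leads to a contradiction, so it's in house 1.
The baseball player is in house 1 (clue 4).
So house 2 gets rugby for sport.
By clue 1, the person who enjoys origami is in house 2.
Clue 8: the lizard owner is in house 1.
So house 3 gets chess for hobby.
House 2 pet: only rabbit fits.
House 3 pet: only snake fits.
So: house 1 = gardening/lizard/baseball, house 2 = origami/rabbit/rugby, house 3 = chess/snake/lacrosse, house 4 = yoga/frog/golf.

rugby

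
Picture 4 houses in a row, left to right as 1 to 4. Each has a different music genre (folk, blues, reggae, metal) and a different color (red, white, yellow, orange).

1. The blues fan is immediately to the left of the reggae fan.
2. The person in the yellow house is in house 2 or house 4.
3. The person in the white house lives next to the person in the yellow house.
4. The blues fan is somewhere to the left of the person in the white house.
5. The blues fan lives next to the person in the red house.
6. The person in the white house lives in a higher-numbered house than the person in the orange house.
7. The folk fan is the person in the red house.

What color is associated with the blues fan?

The person in the white house is in house 3 (clue 4).
That leaves yellow as the color for house 4.
House 4's music genre must be metal (nothing else left).
The only music genre still possible for house 3 is reggae.
From clue 1, the blues fan must be in house 2.
The person in the red house is in house 1 (clue 5).
From clue 7, the folk fan must be in house 1.
So house 2 gets orange for color.
So: house 1 = folk/red, house 2 = blues/orange, house 3 = reggae/white, house 4 = metal/yellow.

orange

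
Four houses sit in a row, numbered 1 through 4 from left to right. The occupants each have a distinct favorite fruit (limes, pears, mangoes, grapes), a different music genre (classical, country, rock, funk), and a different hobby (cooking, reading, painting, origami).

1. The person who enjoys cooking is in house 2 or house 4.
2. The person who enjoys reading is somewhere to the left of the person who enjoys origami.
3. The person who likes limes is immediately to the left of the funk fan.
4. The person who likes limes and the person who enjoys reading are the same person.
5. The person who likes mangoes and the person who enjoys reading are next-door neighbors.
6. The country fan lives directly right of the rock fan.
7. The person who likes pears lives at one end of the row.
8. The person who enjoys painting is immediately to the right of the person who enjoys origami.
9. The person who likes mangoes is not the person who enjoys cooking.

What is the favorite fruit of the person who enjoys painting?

grapes

So house 1 gets reading for hobby.
The person who likes limes is in house 1 (clue 4).
The person who likes mangoes is in house 2 (clue 5).
The person who enjoys cooking is in house 4 (clue 9).
House 3's favorite fruit must be grapes (nothing else left).
So house 4 gets pears for favorite fruit.
House 2's hobby must be origami (nothing else left).
House 3's hobby must be painting (nothing else left).
Clue 3 places the funk fan in house 2.
Clue 6: the country fan is in house 4.
The rock fan is in house 3 (clue 6).
House 1's music genre must be classical (nothing else left).
So: house 1 = limes/classical/reading, house 2 = mangoes/funk/origami, house 3 = grapes/rock/painting, house 4 = pears/country/cooking.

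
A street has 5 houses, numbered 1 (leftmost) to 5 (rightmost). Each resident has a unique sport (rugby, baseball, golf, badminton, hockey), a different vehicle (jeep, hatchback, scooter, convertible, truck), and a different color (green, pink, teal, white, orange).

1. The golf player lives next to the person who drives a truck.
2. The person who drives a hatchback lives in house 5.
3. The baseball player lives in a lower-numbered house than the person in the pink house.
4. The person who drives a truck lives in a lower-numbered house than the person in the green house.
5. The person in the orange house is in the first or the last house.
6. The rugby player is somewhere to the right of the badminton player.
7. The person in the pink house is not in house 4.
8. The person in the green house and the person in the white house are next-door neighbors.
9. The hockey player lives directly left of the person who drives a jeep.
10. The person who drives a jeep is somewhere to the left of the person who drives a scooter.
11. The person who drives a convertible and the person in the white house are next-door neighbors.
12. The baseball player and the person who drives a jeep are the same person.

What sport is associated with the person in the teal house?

badminton

By clue 2, the person who drives a hatchback is in house 5.
The baseball player is narrowed to house 2 or 3; consider each.
Placing it in house 2 leads to a contradiction, so it's in house 3.
Clue 3: the person in the pink house is in house 5.
By clue 12, the person who drives a jeep is in house 3.
That leaves scooter as the vehicle for house 4.
That leaves orange as the color for house 1.
Clue 9: the hockey player is in house 2.
House 5 sport: only rugby fits.
The person who drives a truck is in house 2 (clue 1).
House 1 sport: only golf fits.
The only sport still possible for house 4 is badminton.
So house 1 gets convertible for vehicle.
The person in the white house is in house 2 (clue 11).
The person in the green house is in house 3 (clue 8).
That leaves teal as the color for house 4.
So: house 1 = golf/convertible/orange, house 2 = hockey/truck/white, house 3 = baseball/jeep/green, house 4 = badminton/scooter/teal, house 5 = rugby/hatchback/pink.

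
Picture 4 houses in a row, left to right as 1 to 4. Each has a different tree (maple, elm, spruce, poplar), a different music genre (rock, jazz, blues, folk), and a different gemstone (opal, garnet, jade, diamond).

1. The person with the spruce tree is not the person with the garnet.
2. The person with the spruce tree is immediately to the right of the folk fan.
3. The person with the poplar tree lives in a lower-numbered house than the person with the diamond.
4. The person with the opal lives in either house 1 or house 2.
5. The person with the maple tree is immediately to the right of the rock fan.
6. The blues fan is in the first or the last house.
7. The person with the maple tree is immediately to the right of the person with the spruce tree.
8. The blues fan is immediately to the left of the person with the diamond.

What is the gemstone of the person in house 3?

jade

From clue 8, the blues fan must be in house 1.
From clue 8, the person with the diamond must be in house 2.
That leaves jazz as the music genre for house 4.
By clue 2, the person with the spruce tree is in house 3.
Clue 2: the folk fan is in house 2.
From clue 3, the person with the poplar tree must be in house 1.
Clue 7: the person with the maple tree is in house 4.
So house 2 gets elm for tree.
House 3 music genre: only rock fits.
So house 1 gets opal for gemstone.
From clue 1, the person with the garnet must be in house 4.
So house 3 gets jade for gemstone.
So: house 1 = poplar/blues/opal, house 2 = elm/folk/diamond, house 3 = spruce/rock/jade, house 4 = maple/jazz/garnet.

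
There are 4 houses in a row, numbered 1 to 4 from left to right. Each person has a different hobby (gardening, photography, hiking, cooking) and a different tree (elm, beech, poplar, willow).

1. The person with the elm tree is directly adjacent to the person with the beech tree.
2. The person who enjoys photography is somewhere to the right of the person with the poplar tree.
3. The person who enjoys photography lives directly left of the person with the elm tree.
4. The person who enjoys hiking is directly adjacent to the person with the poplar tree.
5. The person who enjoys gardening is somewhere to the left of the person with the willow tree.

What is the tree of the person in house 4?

elm

So house 4 gets cooking for hobby.
So house 1 gets poplar for tree.
From clue 4, the person who enjoys hiking must be in house 2.
The only hobby still possible for house 1 is gardening.
The only hobby still possible for house 3 is photography.
The person with the elm tree is in house 4 (clue 3).
From clue 1, the person with the beech tree must be in house 3.
So house 2 gets willow for tree.
So: house 1 = gardening/poplar, house 2 = hiking/willow, house 3 = photography/beech, house 4 = cooking/elm.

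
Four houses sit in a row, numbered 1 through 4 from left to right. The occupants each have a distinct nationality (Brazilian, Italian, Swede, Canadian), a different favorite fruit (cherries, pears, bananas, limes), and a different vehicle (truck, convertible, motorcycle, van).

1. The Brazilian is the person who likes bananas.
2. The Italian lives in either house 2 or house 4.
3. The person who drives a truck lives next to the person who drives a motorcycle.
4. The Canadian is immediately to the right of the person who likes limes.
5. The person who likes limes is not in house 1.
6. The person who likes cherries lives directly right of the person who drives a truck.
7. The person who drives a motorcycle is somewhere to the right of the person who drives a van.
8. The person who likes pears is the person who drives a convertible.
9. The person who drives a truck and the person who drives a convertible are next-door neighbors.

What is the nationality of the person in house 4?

Canadian

The Canadian is narrowed to house 3 or 4; consider each.
Placing it in house 3 leads to a contradiction, so it's in house 4.
From clue 4, the person who likes limes must be in house 3.
House 2's nationality must be Italian (nothing else left).
So house 3 gets Swede for nationality.
From clue 1, the person who likes bananas must be in house 1.
So house 1 gets Brazilian for nationality.
The person who likes cherries is narrowed to house 2 or 4; consider each.
Placing it in house 2 leads to a contradiction, so it's in house 4.
The person who drives a truck is in house 3 (clue 6).
House 2's favorite fruit must be pears (nothing else left).
That leaves van as the vehicle for house 1.
Clue 8: the person who drives a convertible is in house 2.
House 4's vehicle must be motorcycle (nothing else left).
So: house 1 = Brazilian/bananas/van, house 2 = Italian/pears/convertible, house 3 = Swede/limes/truck, house 4 = Canadian/cherries/motorcycle.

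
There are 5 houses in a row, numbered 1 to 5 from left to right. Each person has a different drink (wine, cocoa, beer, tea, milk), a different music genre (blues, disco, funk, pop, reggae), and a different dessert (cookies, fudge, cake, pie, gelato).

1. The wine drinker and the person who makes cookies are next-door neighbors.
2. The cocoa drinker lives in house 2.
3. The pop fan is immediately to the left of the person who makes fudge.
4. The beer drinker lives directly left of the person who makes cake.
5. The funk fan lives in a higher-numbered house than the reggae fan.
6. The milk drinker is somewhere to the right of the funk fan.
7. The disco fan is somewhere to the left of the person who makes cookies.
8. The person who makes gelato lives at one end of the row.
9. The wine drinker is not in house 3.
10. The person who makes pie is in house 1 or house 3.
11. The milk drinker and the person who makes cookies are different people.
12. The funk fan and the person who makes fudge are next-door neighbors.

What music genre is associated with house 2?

pop

From clue 2, the cocoa drinker must be in house 2.
House 5 music genre: only blues fits.
The person who makes gelato is narrowed to house 1 or 5; consider each.
Placing it in house 1 leads to a contradiction, so it's in house 5.
House 1's dessert must be pie (nothing else left).
So house 4 gets funk for music genre.
By clue 6, the milk drinker is in house 5.
Clue 12 places the person who makes fudge in house 3.
The wine drinker is in house 1 (clue 1).
From clue 1, the person who makes cookies must be in house 2.
By clue 3, the pop fan is in house 2.
By clue 7, the disco fan is in house 1.
House 3 drink: only beer fits.
House 4's drink must be tea (nothing else left).
House 3 music genre: only reggae fits.
The only dessert still possible for house 4 is cake.
So: house 1 = wine/disco/pie, house 2 = cocoa/pop/cookies, house 3 = beer/reggae/fudge, house 4 = tea/funk/cake, house 5 = milk/blues/gelato.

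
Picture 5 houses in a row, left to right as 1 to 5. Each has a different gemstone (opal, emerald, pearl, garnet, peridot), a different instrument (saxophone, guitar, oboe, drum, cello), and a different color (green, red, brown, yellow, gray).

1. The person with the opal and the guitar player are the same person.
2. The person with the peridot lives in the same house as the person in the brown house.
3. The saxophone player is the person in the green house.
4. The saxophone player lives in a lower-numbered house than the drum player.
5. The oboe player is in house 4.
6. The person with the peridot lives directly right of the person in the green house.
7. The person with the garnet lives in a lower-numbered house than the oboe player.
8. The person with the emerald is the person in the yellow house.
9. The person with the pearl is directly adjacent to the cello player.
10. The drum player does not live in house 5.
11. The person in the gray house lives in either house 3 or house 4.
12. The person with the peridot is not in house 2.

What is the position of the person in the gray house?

Clue 5: the oboe player is in house 4.
Clue 3: the saxophone player is in house 2.
By clue 3, the person in the green house is in house 2.
From clue 4, the drum player must be in house 3.
By clue 6, the person with the peridot is in house 3.
Clue 2: the person in the brown house is in house 3.
So house 4 gets gray for color.
House 4's gemstone must be pearl (nothing else left).
By clue 9, the cello player is in house 5.
The only gemstone still possible for house 2 is garnet.
That leaves guitar as the instrument for house 1.
By clue 1, the person with the opal is in house 1.
House 5's gemstone must be emerald (nothing else left).
By clue 8, the person in the yellow house is in house 5.
That leaves red as the color for house 1.
So: house 1 = opal/guitar/red, house 2 = garnet/saxophone/green, house 3 = peridot/drum/brown, house 4 = pearl/oboe/gray, house 5 = emerald/cello/yellow.

4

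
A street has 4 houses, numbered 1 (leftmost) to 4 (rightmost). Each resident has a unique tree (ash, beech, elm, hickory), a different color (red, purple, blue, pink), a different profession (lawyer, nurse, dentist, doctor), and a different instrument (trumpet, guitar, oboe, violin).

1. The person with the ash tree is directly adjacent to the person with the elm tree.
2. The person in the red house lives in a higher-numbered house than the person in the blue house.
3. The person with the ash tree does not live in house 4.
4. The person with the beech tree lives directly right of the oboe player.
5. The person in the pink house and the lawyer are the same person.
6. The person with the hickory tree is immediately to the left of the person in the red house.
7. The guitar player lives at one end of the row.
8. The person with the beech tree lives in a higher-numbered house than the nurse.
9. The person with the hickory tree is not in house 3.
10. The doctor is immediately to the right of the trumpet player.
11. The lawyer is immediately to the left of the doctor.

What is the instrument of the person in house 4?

House 4's color must be purple (nothing else left).
The person with the hickory tree is narrowed to house 1 or 2; consider each.
Placing it in house 2 leads to a contradiction, so it's in house 1.
Clue 6 places the person in the red house in house 2.
The only color still possible for house 1 is blue.
House 3's color must be pink (nothing else left).
By clue 5, the lawyer is in house 3.
The doctor is in house 4 (clue 11).
The trumpet player is in house 3 (clue 10).
The only tree still possible for house 4 is elm.
Clue 1 places the person with the ash tree in house 3.
So house 2 gets beech for tree.
Clue 4 places the oboe player in house 1.
By clue 8, the nurse is in house 1.
So house 2 gets dentist for profession.
So house 2 gets violin for instrument.
So house 4 gets guitar for instrument.
So: house 1 = hickory/blue/nurse/oboe, house 2 = beech/red/dentist/violin, house 3 = ash/pink/lawyer/trumpet, house 4 = elm/purple/doctor/guitar.

guitar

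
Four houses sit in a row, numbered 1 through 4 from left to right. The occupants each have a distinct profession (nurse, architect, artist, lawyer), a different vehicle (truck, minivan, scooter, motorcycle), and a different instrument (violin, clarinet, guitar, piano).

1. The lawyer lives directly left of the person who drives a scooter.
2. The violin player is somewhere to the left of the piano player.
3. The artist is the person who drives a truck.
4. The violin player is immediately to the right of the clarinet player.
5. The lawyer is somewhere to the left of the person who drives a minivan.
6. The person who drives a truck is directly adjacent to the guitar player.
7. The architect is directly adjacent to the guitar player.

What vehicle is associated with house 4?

truck

The clarinet player is narrowed to house 1 or 2; consider each.
Placing it in house 2 leads to a contradiction, so it's in house 1.
Clue 4: the violin player is in house 2.
House 1 vehicle: only motorcycle fits.
The guitar player is narrowed to house 3 or 4; consider each.
Placing it in house 4 leads to a contradiction, so it's in house 3.
So house 4 gets piano for instrument.
The architect is narrowed to house 2 or 4; consider each.
Placing it in house 4 leads to a contradiction, so it's in house 2.
House 4's profession must be artist (nothing else left).
From clue 3, the person who drives a truck must be in house 4.
So house 2 gets scooter for vehicle.
House 3's vehicle must be minivan (nothing else left).
By clue 1, the lawyer is in house 1.
House 3's profession must be nurse (nothing else left).
So: house 1 = lawyer/motorcycle/clarinet, house 2 = architect/scooter/violin, house 3 = nurse/minivan/guitar, house 4 = artist/truck/piano.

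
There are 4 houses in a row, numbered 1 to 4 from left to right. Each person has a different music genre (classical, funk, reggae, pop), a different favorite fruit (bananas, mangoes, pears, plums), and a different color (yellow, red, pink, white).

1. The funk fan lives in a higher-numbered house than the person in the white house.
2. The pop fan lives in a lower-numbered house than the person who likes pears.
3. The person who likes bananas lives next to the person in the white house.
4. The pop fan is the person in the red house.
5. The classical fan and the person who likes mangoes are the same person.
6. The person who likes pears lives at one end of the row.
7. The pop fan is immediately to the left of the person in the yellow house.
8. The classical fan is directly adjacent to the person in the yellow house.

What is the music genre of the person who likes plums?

pop

By clue 6, the person who likes pears is in house 4.
The classical fan is narrowed to house 1 or 2 or 3; consider each.
Placing it in house 1 and house 2 leads to a contradiction, so it's in house 3.
By clue 5, the person who likes mangoes is in house 3.
By clue 7, the pop fan is in house 1.
Clue 7 places the person in the yellow house in house 2.
The only color still possible for house 1 is red.
House 3's color must be white (nothing else left).
That leaves pink as the color for house 4.
Clue 1: the funk fan is in house 4.
Clue 3: the person who likes bananas is in house 2.
House 2 music genre: only reggae fits.
House 1 favorite fruit: only plums fits.
So: house 1 = pop/plums/red, house 2 = reggae/bananas/yellow, house 3 = classical/mangoes/white, house 4 = funk/pears/pink.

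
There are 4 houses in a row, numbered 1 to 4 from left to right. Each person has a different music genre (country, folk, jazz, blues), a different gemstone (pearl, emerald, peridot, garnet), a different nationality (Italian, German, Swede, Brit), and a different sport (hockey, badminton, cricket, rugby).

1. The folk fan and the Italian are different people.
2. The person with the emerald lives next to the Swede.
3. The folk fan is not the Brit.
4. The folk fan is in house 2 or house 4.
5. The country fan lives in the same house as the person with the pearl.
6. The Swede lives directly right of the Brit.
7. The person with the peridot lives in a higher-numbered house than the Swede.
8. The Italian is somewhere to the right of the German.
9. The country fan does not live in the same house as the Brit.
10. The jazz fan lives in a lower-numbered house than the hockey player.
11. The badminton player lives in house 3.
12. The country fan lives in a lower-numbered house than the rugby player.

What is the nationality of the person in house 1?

Brit

From clue 11, the badminton player must be in house 3.
House 4 nationality: only Italian fits.
That leaves cricket as the sport for house 1.
From clue 1, the folk fan must be in house 2.
By clue 6, the Swede is in house 2.
From clue 6, the Brit must be in house 1.
Clue 12: the rugby player is in house 4.
House 4's music genre must be blues (nothing else left).
The only nationality still possible for house 3 is German.
House 2 sport: only hockey fits.
By clue 5, the person with the pearl is in house 3.
From clue 10, the jazz fan must be in house 1.
House 3 music genre: only country fits.
House 1 gemstone: only emerald fits.
House 2 gemstone: only garnet fits.
House 4's gemstone must be peridot (nothing else left).
So: house 1 = jazz/emerald/Brit/cricket, house 2 = folk/garnet/Swede/hockey, house 3 = country/pearl/German/badminton, house 4 = blues/peridot/Italian/rugby.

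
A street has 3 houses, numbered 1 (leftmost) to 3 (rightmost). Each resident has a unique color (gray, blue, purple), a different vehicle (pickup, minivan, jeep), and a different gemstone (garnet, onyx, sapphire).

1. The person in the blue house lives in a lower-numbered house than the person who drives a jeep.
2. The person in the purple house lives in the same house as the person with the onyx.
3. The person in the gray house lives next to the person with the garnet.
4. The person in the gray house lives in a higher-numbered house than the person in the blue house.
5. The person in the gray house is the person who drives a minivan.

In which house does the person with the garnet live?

That leaves pickup as the vehicle for house 1.
The person in the blue house is narrowed to house 1 or 2; consider each.
Placing it in house 2 leads to a contradiction, so it's in house 1.
The person in the gray house is narrowed to house 2 or 3; consider each.
Placing it in house 3 leads to a contradiction, so it's in house 2.
The person who drives a minivan is in house 2 (clue 5).
The only color still possible for house 3 is purple.
House 3's vehicle must be jeep (nothing else left).
Clue 2: the person with the onyx is in house 3.
House 2's gemstone must be sapphire (nothing else left).
That leaves garnet as the gemstone for house 1.
So: house 1 = blue/pickup/garnet, house 2 = gray/minivan/sapphire, house 3 = purple/jeep/onyx.

1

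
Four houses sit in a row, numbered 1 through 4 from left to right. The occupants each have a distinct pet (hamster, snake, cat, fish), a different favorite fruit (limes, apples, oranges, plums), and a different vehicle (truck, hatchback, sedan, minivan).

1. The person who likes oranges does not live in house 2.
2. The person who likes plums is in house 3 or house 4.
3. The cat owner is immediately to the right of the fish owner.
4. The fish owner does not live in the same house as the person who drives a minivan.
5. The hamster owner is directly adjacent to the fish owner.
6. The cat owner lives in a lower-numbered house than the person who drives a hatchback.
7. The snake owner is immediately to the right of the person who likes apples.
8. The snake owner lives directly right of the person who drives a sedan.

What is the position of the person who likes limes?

2

So house 4 gets snake for pet.
From clue 7, the person who likes apples must be in house 3.
From clue 8, the person who drives a sedan must be in house 3.
So house 2 gets limes for favorite fruit.
So house 4 gets plums for favorite fruit.
House 1 favorite fruit: only oranges fits.
House 4's vehicle must be hatchback (nothing else left).
The cat owner is narrowed to house 2 or 3; consider each.
Placing it in house 2 leads to a contradiction, so it's in house 3.
Clue 3 places the fish owner in house 2.
The person who drives a minivan is in house 1 (clue 4).
House 1 pet: only hamster fits.
House 2's vehicle must be truck (nothing else left).
So: house 1 = hamster/oranges/minivan, house 2 = fish/limes/truck, house 3 = cat/apples/sedan, house 4 = snake/plums/hatchback.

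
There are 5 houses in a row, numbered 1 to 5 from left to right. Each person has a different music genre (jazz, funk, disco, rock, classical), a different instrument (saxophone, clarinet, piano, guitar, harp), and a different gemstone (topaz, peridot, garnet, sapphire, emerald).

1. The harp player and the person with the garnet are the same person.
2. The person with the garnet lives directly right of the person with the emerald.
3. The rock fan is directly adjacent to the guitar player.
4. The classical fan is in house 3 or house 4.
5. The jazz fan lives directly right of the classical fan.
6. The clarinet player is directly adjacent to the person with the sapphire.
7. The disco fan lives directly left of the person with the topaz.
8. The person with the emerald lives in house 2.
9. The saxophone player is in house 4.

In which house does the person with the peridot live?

By clue 8, the person with the emerald is in house 2.
Clue 9: the saxophone player is in house 4.
Clue 2: the person with the garnet is in house 3.
Clue 1: the harp player is in house 3.
The classical fan is narrowed to house 3 or 4; consider each.
Placing it in house 3 leads to a contradiction, so it's in house 4.
The jazz fan is in house 5 (clue 5).
Clue 7 places the person with the topaz in house 4.
That leaves disco as the music genre for house 3.
So house 1 gets sapphire for gemstone.
That leaves peridot as the gemstone for house 5.
Clue 6 places the clarinet player in house 2.
House 1 instrument: only guitar fits.
That leaves piano as the instrument for house 5.
By clue 3, the rock fan is in house 2.
House 1 music genre: only funk fits.
So: house 1 = funk/guitar/sapphire, house 2 = rock/clarinet/emerald, house 3 = disco/harp/garnet, house 4 = classical/saxophone/topaz, house 5 = jazz/piano/peridot.

5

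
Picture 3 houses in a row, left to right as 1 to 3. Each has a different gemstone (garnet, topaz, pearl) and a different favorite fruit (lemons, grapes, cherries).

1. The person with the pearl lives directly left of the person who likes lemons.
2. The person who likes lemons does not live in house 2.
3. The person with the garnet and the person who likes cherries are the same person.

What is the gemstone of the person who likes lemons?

topaz

Clue 2: the person who likes lemons is in house 3.
The person with the pearl is in house 2 (clue 1).
The only gemstone still possible for house 3 is topaz.
Clue 3 places the person who likes cherries in house 1.
House 1's gemstone must be garnet (nothing else left).
House 2 favorite fruit: only grapes fits.
So: house 1 = garnet/cherries, house 2 = pearl/grapes, house 3 = topaz/lemons.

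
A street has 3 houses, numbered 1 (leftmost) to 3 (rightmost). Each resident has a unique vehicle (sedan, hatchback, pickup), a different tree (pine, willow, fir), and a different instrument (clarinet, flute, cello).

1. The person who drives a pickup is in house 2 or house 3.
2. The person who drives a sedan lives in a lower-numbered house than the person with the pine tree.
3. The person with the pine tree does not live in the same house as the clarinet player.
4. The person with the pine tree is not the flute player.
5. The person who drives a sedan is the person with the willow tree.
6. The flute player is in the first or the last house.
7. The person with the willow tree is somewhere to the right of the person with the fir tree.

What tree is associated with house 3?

pine

From clue 7, the person with the willow tree must be in house 2.
Clue 7: the person with the fir tree is in house 1.
That leaves pine as the tree for house 3.
From clue 4, the flute player must be in house 1.
Clue 5 places the person who drives a sedan in house 2.
House 1 vehicle: only hatchback fits.
That leaves pickup as the vehicle for house 3.
So house 3 gets cello for instrument.
The only instrument still possible for house 2 is clarinet.
So: house 1 = hatchback/fir/flute, house 2 = sedan/willow/clarinet, house 3 = pickup/pine/cello.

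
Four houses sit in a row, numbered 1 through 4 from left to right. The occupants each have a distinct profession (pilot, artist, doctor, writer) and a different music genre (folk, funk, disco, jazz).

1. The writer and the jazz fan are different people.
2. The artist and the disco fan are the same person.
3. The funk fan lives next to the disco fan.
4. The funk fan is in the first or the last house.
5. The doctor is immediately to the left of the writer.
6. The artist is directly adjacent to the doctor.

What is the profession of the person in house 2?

artist

The artist is narrowed to house 2 or 3; consider each.
Placing it in house 3 leads to a contradiction, so it's in house 2.
By clue 2, the disco fan is in house 2.
From clue 3, the funk fan must be in house 1.
Clue 5: the doctor is in house 3.
Clue 5 places the writer in house 4.
House 1 profession: only pilot fits.
Clue 1 places the jazz fan in house 3.
That leaves folk as the music genre for house 4.
So: house 1 = pilot/funk, house 2 = artist/disco, house 3 = doctor/jazz, house 4 = writer/folk.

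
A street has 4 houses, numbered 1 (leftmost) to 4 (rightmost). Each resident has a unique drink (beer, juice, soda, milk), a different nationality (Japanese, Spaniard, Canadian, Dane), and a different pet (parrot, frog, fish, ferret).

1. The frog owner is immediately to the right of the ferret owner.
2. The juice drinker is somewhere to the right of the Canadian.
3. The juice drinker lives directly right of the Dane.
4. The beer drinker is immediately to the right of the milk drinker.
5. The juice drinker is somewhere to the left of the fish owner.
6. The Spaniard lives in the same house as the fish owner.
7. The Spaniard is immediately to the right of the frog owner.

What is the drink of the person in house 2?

beer

The juice drinker is narrowed to house 2 or 3; consider each.
Placing it in house 2 leads to a contradiction, so it's in house 3.
The Dane is in house 2 (clue 3).
By clue 5, the fish owner is in house 4.
Clue 6 places the Spaniard in house 4.
From clue 7, the frog owner must be in house 3.
House 3 nationality: only Japanese fits.
The ferret owner is in house 2 (clue 1).
The beer drinker is in house 2 (clue 4).
Clue 4 places the milk drinker in house 1.
House 4's drink must be soda (nothing else left).
The only nationality still possible for house 1 is Canadian.
House 1's pet must be parrot (nothing else left).
So: house 1 = milk/Canadian/parrot, house 2 = beer/Dane/ferret, house 3 = juice/Japanese/frog, house 4 = soda/Spaniard/fish.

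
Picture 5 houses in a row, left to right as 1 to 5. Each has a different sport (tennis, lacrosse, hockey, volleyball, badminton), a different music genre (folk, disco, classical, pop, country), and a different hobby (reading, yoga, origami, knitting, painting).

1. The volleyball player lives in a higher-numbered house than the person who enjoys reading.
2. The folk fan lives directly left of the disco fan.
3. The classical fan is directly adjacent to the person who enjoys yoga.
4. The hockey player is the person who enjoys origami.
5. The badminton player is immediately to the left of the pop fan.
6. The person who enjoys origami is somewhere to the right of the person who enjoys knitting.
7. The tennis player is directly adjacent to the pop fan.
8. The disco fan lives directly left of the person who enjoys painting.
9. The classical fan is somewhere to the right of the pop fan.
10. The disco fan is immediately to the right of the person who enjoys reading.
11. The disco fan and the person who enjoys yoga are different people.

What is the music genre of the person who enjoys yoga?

country

The badminton player is narrowed to house 1 or 2 or 3; consider each.
Placing it in house 1 and house 3 leads to a contradiction, so it's in house 2.
Clue 5 places the pop fan in house 3.
That leaves lacrosse as the sport for house 1.
Clue 2 places the folk fan in house 1.
From clue 2, the disco fan must be in house 2.
The person who enjoys painting is in house 3 (clue 8).
From clue 10, the person who enjoys reading must be in house 1.
House 4's sport must be tennis (nothing else left).
House 2's hobby must be knitting (nothing else left).
By clue 4, the hockey player is in house 5.
The person who enjoys origami is in house 5 (clue 4).
House 3 sport: only volleyball fits.
House 4's hobby must be yoga (nothing else left).
The classical fan is in house 5 (clue 3).
House 4's music genre must be country (nothing else left).
So: house 1 = lacrosse/folk/reading, house 2 = badminton/disco/knitting, house 3 = volleyball/pop/painting, house 4 = tennis/country/yoga, house 5 = hockey/classical/origami.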